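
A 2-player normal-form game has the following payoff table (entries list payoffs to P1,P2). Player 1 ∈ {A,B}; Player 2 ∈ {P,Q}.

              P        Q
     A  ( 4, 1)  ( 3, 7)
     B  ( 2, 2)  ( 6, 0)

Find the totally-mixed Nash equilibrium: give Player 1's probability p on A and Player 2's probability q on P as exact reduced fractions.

P1 mixes 1/4 on A; P2 mixes 3/5 on P

P1 indiff ⇒ q·4+(1-q)·3 = q·2+(1-q)·6 ⇒ q(2) = (1-q)(3) ⇒ q = 3/5
P2 indiff ⇒ p·1+(1-p)·2 = p·7+(1-p)·0 ⇒ p(-6) = (1-p)(-2) ⇒ p = 1/4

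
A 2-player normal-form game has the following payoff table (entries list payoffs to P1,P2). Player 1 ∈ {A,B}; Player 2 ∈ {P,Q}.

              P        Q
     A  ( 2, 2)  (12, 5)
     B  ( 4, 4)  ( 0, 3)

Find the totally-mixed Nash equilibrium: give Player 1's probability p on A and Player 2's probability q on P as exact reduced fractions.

P1 indiff ⇒ q·2+(1-q)·12 = q·4+(1-q)·0 ⇒ q(-2) = (1-q)(-12) ⇒ q = 6/7
P2 indiff ⇒ p·2+(1-p)·4 = p·5+(1-p)·3 ⇒ p(-3) = (1-p)(-1) ⇒ p = 1/4

(p,q) = (1/4, 6/7)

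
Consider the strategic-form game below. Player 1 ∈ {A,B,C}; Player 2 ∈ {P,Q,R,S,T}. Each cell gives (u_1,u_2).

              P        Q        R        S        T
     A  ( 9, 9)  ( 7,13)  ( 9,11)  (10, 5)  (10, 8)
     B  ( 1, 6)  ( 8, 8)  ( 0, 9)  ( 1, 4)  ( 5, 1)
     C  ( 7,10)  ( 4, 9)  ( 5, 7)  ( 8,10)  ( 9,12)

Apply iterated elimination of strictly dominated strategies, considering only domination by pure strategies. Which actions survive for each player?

Remaining: P1:{A,B} P2:{Q,R}

P1 drop C (A beats it: P:9>7 Q:7>4 R:9>5 S:10>8 T:10>9)
P2 drop P (Q beats it: A:13>9 B:8>6)
P2 drop S (Q beats it: A:13>5 B:8>4)
P2 drop T (Q beats it: A:13>8 B:8>1)
P1→{A,B} P2→{Q,R}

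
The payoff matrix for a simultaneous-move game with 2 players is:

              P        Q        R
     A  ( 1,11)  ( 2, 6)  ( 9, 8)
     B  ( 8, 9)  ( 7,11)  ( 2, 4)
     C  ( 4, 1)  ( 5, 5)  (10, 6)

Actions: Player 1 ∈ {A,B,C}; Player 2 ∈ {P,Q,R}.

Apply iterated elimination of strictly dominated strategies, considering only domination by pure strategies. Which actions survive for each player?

IESDS → P1:{B,C} P2:{Q,R}

P1 drop A (C beats it: P:4>1 Q:5>2 R:10>9)
P2 drop P (Q beats it: B:11>9 C:5>1)
P1→{B,C} P2→{Q,R}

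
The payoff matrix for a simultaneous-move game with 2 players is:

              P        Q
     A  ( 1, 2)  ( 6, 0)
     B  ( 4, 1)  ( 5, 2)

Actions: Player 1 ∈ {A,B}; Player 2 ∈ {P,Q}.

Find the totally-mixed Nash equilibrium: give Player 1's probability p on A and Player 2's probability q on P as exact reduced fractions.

P1 indiff ⇒ q·1+(1-q)·6 = q·4+(1-q)·5 ⇒ q(-3) = (1-q)(-1) ⇒ q = 1/4
P2 indiff ⇒ p·2+(1-p)·1 = p·0+(1-p)·2 ⇒ p(2) = (1-p)(1) ⇒ p = 1/3

(p,q) = (1/3, 1/4)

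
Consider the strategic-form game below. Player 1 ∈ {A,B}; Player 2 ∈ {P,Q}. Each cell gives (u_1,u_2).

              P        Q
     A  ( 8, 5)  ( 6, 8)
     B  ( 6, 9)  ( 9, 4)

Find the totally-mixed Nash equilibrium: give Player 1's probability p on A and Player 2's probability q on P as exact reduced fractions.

P1 indiff ⇒ q·8+(1-q)·6 = q·6+(1-q)·9 ⇒ q(2) = (1-q)(3) ⇒ q = 3/5
P2 indiff ⇒ p·5+(1-p)·9 = p·8+(1-p)·4 ⇒ p(-3) = (1-p)(-5) ⇒ p = 5/8

P1 mixes 5/8 on A; P2 mixes 3/5 on P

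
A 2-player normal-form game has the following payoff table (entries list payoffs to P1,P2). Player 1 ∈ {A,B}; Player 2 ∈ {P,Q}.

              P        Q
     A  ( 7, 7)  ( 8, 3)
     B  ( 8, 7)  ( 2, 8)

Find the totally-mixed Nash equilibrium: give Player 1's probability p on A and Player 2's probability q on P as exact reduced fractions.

P1 mixes 1/5 on A; P2 mixes 6/7 on P

P1 indiff ⇒ q·7+(1-q)·8 = q·8+(1-q)·2 ⇒ q(-1) = (1-q)(-6) ⇒ q = 6/7
P2 indiff ⇒ p·7+(1-p)·7 = p·3+(1-p)·8 ⇒ p(4) = (1-p)(1) ⇒ p = 1/5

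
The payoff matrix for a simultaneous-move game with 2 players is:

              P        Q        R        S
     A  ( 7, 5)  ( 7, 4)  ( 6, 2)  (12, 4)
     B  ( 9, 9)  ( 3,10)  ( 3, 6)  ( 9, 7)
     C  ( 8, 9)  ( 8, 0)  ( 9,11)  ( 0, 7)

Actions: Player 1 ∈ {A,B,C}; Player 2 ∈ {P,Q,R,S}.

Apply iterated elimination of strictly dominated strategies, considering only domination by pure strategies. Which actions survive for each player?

P2 drop S (P beats it: A:5>4 B:9>7 C:9>7)
P1 drop A (C beats it: P:8>7 Q:8>7 R:9>6)
P1→{B,C} P2→{P,Q,R}

Remaining: P1:{B,C} P2:{P,Q,R}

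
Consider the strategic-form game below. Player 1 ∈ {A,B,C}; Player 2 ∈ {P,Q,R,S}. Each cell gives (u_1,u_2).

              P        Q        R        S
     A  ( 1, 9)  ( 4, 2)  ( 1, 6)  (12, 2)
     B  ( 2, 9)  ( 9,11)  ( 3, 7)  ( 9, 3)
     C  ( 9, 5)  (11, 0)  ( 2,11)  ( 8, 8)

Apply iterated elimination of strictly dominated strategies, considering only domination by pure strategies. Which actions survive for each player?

P2 drop S (R beats it: A:6>2 B:7>3 C:11>8)
P1 drop A (B beats it: P:2>1 Q:9>4 R:3>1)
P1→{B,C} P2→{P,Q,R}

Remaining: P1:{B,C} P2:{P,Q,R}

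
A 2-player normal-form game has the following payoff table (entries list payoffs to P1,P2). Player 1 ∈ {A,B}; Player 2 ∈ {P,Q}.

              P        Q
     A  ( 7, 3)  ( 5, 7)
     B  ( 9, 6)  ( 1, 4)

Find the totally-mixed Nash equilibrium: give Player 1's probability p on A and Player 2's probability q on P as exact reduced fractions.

p=1/3, q=2/3

P1 indiff ⇒ q·7+(1-q)·5 = q·9+(1-q)·1 ⇒ q(-2) = (1-q)(-4) ⇒ q = 2/3
P2 indiff ⇒ p·3+(1-p)·6 = p·7+(1-p)·4 ⇒ p(-4) = (1-p)(-2) ⇒ p = 1/3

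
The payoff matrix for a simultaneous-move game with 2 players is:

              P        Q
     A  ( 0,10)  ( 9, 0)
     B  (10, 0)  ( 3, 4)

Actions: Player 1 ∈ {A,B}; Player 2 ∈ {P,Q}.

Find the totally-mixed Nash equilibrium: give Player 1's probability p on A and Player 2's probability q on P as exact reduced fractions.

p=2/7, q=3/8

P1 indiff ⇒ q·0+(1-q)·9 = q·10+(1-q)·3 ⇒ q(-10) = (1-q)(-6) ⇒ q = 3/8
P2 indiff ⇒ p·10+(1-p)·0 = p·0+(1-p)·4 ⇒ p(10) = (1-p)(4) ⇒ p = 2/7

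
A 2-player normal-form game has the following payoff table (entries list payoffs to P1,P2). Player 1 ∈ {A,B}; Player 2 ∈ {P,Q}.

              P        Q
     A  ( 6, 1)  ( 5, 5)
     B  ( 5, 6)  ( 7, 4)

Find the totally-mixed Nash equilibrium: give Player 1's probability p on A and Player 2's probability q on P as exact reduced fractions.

p=1/3, q=2/3

P1 indiff ⇒ q·6+(1-q)·5 = q·5+(1-q)·7 ⇒ q(1) = (1-q)(2) ⇒ q = 2/3
P2 indiff ⇒ p·1+(1-p)·6 = p·5+(1-p)·4 ⇒ p(-4) = (1-p)(-2) ⇒ p = 1/3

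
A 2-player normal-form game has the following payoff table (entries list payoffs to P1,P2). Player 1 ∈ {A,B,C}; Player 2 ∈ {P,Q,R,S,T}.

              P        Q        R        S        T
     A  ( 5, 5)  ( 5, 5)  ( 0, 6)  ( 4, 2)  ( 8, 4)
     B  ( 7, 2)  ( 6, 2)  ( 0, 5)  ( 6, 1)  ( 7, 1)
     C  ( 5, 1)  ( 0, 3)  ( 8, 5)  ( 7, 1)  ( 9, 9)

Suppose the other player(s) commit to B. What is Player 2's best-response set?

argmax u_2 = {R}

u_2(P vs B) = 2
u_2(Q vs B) = 2
u_2(R vs B) = 5
u_2(S vs B) = 1
u_2(T vs B) = 1
max payoff 5 at {R}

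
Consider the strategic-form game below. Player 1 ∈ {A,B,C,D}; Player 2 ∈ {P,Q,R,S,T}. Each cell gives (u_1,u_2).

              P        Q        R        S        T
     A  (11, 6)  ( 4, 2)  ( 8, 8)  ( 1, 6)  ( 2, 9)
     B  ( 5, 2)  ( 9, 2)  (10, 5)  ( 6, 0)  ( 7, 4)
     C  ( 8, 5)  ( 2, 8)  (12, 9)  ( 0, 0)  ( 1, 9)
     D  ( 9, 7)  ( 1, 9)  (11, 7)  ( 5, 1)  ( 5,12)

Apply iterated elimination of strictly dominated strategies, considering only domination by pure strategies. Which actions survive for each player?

P2 drop P (T beats it: A:9>6 B:4>2 C:9>5 D:12>7)
P1 drop A (B beats it: Q:9>4 R:10>8 S:6>1 T:7>2)
P2 drop Q (T beats it: B:4>2 C:9>8 D:12>9)
P2 drop S (R beats it: B:5>0 C:9>0 D:7>1)
P1→{B,C,D} P2→{R,T}

IESDS → P1:{B,C,D} P2:{R,T}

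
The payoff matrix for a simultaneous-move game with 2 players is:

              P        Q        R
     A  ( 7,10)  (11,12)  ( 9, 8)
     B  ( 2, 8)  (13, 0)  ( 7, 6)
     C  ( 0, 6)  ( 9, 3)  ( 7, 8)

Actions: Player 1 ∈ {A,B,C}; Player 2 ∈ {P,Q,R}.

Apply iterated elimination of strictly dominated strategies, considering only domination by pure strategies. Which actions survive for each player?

IESDS → P1:{A,B} P2:{P,Q}

P1 drop C (A beats it: P:7>0 Q:11>9 R:9>7)
P2 drop R (P beats it: A:10>8 B:8>6)
P1→{A,B} P2→{P,Q}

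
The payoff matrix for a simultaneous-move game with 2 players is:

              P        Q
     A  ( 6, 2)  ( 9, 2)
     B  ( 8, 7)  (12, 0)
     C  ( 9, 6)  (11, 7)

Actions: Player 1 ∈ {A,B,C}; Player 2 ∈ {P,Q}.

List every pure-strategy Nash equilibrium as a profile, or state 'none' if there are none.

(A,P): not NE [P1→C gives 9>6]
(A,Q): not NE [P1→B gives 12>9]
(B,P): not NE [P1→C gives 9>8]
(B,Q): not NE [P2→P gives 7>0]
(C,P): not NE [P2→Q gives 7>6]
(C,Q): not NE [P1→B gives 12>11]

PSNE: ∅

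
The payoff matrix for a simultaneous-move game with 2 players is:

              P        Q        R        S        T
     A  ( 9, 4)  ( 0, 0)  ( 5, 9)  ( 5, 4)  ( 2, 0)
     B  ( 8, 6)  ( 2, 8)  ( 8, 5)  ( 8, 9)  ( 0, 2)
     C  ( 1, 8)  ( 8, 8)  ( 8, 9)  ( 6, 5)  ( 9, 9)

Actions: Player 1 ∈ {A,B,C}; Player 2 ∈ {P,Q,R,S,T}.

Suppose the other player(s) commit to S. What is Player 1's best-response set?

u_1(A vs S) = 5
u_1(B vs S) = 8
u_1(C vs S) = 6
max payoff 8 at {B}

P1 best: {B}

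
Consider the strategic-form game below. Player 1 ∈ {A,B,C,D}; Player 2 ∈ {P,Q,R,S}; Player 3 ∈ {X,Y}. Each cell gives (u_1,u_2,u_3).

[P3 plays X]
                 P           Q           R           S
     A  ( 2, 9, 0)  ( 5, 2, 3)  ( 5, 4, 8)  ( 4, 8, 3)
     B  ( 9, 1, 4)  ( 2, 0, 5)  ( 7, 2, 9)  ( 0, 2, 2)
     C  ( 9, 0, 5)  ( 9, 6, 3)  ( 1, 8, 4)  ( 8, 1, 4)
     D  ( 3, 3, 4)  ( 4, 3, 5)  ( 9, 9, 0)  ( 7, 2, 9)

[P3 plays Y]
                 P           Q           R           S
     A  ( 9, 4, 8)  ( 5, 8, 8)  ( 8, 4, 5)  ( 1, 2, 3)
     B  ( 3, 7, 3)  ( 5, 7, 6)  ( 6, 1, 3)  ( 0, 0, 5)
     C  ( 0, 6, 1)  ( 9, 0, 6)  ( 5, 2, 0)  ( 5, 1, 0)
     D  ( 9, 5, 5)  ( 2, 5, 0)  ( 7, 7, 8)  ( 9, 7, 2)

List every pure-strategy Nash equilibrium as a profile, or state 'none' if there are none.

Equilibria: none

(A,P,X): not NE [P1→C gives 9>2; P3→Y gives 8>0]
(A,P,Y): not NE [P2→Q gives 8>4]
(A,Q,X): not NE [P1→C gives 9>5; P2→P gives 9>2; P3→Y gives 8>3]
(A,Q,Y): not NE [P1→C gives 9>5]
(A,R,X): not NE [P1→D gives 9>5; P2→P gives 9>4]
(A,R,Y): not NE [P2→Q gives 8>4; P3→X gives 8>5]
(A,S,X): not NE [P1→C gives 8>4; P2→P gives 9>8]
(A,S,Y): not NE [P1→D gives 9>1; P2→Q gives 8>2]
(B,P,X): not NE [P2→S gives 2>1]
(B,P,Y): not NE [P1→D gives 9>3; P3→X gives 4>3]
(B,Q,X): not NE [P1→C gives 9>2; P2→S gives 2>0; P3→Y gives 6>5]
(B,Q,Y): not NE [P1→C gives 9>5]
(B,R,X): not NE [P1→D gives 9>7]
(B,R,Y): not NE [P1→A gives 8>6; P2→Q gives 7>1; P3→X gives 9>3]
(B,S,X): not NE [P1→C gives 8>0; P3→Y gives 5>2]
(B,S,Y): not NE [P1→D gives 9>0; P2→Q gives 7>0]
(C,P,X): not NE [P2→R gives 8>0]
(C,P,Y): not NE [P1→D gives 9>0; P3→X gives 5>1]
(C,Q,X): not NE [P2→R gives 8>6; P3→Y gives 6>3]
(C,Q,Y): not NE [P2→P gives 6>0]
(C,R,X): not NE [P1→D gives 9>1]
(C,R,Y): not NE [P1→A gives 8>5; P2→P gives 6>2; P3→X gives 4>0]
(C,S,X): not NE [P2→R gives 8>1]
(C,S,Y): not NE [P1→D gives 9>5; P2→P gives 6>1; P3→X gives 4>0]
(D,P,X): not NE [P1→C gives 9>3; P2→R gives 9>3; P3→Y gives 5>4]
(D,P,Y): not NE [P2→S gives 7>5]
(D,Q,X): not NE [P1→C gives 9>4; P2→R gives 9>3]
(D,Q,Y): not NE [P1→C gives 9>2; P2→S gives 7>5; P3→X gives 5>0]
(D,R,X): not NE [P3→Y gives 8>0]
(D,R,Y): not NE [P1→A gives 8>7]
(D,S,X): not NE [P1→C gives 8>7; P2→R gives 9>2]
(D,S,Y): not NE [P3→X gives 9>2]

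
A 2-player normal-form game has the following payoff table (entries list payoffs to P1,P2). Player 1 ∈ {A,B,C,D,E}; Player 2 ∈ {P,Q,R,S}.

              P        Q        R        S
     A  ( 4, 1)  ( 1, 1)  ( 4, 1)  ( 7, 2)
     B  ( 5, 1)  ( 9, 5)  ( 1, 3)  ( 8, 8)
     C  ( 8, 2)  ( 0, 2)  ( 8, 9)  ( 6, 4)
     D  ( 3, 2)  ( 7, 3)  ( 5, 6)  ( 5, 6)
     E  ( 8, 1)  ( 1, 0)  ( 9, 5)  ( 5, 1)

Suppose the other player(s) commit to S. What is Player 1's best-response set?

BR_1 = {B}

u_1(A vs S) = 7
u_1(B vs S) = 8
u_1(C vs S) = 6
u_1(D vs S) = 5
u_1(E vs S) = 5
max payoff 8 at {B}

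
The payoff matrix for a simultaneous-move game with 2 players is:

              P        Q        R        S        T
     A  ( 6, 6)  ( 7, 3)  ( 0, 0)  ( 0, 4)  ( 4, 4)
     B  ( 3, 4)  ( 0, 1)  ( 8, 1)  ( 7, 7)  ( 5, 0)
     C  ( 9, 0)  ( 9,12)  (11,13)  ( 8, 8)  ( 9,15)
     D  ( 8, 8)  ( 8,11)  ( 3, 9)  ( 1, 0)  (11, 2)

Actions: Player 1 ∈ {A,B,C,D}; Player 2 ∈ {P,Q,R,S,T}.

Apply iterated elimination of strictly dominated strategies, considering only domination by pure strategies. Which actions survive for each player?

Remaining: P1:{C,D} P2:{Q,R,T}

P1 drop A (C beats it: P:9>6 Q:9>7 R:11>0 S:8>0 T:9>4)
P1 drop B (C beats it: P:9>3 Q:9>0 R:11>8 S:8>7 T:9>5)
P2 drop P (Q beats it: C:12>0 D:11>8)
P2 drop S (Q beats it: C:12>8 D:11>0)
P1→{C,D} P2→{Q,R,T}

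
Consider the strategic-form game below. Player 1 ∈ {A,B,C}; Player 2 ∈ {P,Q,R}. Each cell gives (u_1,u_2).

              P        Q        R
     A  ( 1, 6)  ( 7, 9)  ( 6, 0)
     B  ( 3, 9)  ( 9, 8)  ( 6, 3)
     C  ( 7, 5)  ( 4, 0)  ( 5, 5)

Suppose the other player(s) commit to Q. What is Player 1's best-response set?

argmax u_1 = {B}

u_1(A vs Q) = 7
u_1(B vs Q) = 9
u_1(C vs Q) = 4
max payoff 9 at {B}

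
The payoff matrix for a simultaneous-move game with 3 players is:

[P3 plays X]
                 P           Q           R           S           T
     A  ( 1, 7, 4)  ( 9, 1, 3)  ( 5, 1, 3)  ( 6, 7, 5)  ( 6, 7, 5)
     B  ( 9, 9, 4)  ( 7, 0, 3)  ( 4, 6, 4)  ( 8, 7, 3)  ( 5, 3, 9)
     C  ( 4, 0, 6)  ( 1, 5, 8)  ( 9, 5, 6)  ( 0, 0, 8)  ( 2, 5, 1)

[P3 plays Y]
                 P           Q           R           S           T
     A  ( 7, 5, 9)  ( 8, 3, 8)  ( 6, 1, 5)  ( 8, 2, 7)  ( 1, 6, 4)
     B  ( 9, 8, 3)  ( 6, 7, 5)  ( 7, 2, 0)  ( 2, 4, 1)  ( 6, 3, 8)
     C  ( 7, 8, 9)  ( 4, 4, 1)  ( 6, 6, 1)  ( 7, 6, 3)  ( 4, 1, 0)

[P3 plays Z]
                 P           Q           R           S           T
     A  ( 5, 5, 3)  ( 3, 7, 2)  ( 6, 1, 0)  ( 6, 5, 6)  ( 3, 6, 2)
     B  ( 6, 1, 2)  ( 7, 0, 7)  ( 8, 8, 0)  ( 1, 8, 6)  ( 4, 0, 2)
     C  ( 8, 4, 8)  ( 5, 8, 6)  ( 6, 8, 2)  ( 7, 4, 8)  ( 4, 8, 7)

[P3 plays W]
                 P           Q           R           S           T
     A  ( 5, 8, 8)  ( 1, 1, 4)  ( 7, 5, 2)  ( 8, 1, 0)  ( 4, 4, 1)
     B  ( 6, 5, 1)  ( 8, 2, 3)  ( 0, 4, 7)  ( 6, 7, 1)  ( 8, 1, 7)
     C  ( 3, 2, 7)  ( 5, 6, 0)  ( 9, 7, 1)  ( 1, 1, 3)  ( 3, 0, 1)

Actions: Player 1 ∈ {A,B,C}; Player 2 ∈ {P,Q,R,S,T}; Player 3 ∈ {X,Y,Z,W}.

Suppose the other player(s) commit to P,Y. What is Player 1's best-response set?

u_1(A vs P,Y) = 7
u_1(B vs P,Y) = 9
u_1(C vs P,Y) = 7
max payoff 9 at {B}

BR_1 = {B}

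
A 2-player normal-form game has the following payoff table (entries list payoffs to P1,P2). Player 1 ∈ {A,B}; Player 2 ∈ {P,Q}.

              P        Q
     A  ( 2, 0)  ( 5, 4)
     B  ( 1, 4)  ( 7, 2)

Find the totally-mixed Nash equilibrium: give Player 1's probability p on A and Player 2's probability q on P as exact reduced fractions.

(p,q) = (1/3, 2/3)

P1 indiff ⇒ q·2+(1-q)·5 = q·1+(1-q)·7 ⇒ q(1) = (1-q)(2) ⇒ q = 2/3
P2 indiff ⇒ p·0+(1-p)·4 = p·4+(1-p)·2 ⇒ p(-4) = (1-p)(-2) ⇒ p = 1/3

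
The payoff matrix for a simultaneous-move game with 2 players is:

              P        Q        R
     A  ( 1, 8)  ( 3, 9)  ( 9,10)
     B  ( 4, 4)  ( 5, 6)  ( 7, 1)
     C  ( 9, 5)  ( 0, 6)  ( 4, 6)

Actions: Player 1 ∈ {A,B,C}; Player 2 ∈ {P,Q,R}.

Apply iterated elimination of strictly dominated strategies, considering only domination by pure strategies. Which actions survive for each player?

Survivors P1:{A,B} P2:{Q,R}

P2 drop P (Q beats it: A:9>8 B:6>4 C:6>5)
P1 drop C (A beats it: Q:3>0 R:9>4)
P1→{A,B} P2→{Q,R}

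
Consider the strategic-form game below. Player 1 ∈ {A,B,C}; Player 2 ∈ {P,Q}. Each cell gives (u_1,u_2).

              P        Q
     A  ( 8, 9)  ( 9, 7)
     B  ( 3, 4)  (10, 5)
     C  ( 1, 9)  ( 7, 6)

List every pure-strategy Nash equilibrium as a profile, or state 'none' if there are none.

PSNE = {(A,P), (B,Q)}

(A,P): NE
(A,Q): not NE [P1→B gives 10>9; P2→P gives 9>7]
(B,P): not NE [P1→A gives 8>3; P2→Q gives 5>4]
(B,Q): NE
(C,P): not NE [P1→A gives 8>1]
(C,Q): not NE [P1→B gives 10>7; P2→P gives 9>6]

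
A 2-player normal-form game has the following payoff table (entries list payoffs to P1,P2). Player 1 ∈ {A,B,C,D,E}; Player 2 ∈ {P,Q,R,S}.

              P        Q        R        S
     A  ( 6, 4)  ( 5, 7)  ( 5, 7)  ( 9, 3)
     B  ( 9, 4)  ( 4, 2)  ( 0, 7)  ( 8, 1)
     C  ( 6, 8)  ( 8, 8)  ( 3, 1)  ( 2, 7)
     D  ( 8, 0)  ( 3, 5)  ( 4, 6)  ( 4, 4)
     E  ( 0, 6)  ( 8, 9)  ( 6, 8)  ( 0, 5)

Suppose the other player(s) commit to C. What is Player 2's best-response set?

u_2(P vs C) = 8
u_2(Q vs C) = 8
u_2(R vs C) = 1
u_2(S vs C) = 7
max payoff 8 at {P,Q}

BR_2 = {P,Q}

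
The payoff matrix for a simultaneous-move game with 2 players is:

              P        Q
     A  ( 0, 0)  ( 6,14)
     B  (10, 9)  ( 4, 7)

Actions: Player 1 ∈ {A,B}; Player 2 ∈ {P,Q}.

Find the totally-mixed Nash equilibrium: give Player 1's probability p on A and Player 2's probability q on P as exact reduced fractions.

(p,q) = (1/8, 1/6)

P1 indiff ⇒ q·0+(1-q)·6 = q·10+(1-q)·4 ⇒ q(-10) = (1-q)(-2) ⇒ q = 1/6
P2 indiff ⇒ p·0+(1-p)·9 = p·14+(1-p)·7 ⇒ p(-14) = (1-p)(-2) ⇒ p = 1/8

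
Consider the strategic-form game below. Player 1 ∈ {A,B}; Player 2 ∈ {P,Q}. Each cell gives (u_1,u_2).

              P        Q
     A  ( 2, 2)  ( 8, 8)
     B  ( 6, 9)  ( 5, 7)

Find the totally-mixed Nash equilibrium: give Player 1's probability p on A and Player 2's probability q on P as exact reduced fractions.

(p,q) = (1/4, 3/7)

P1 indiff ⇒ q·2+(1-q)·8 = q·6+(1-q)·5 ⇒ q(-4) = (1-q)(-3) ⇒ q = 3/7
P2 indiff ⇒ p·2+(1-p)·9 = p·8+(1-p)·7 ⇒ p(-6) = (1-p)(-2) ⇒ p = 1/4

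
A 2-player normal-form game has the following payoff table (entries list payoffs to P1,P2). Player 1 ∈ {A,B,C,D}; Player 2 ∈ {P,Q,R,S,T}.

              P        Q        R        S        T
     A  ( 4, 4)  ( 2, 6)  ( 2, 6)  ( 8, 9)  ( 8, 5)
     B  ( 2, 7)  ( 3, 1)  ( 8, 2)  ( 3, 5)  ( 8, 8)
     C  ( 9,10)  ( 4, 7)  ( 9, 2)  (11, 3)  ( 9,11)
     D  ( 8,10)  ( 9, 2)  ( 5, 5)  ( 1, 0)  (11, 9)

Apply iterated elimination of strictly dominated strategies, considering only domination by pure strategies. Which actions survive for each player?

P1 drop A (C beats it: P:9>4 Q:4>2 R:9>2 S:11>8 T:9>8)
P1 drop B (C beats it: P:9>2 Q:4>3 R:9>8 S:11>3 T:9>8)
P2 drop Q (P beats it: C:10>7 D:10>2)
P2 drop R (P beats it: C:10>2 D:10>5)
P2 drop S (P beats it: C:10>3 D:10>0)
P1→{C,D} P2→{P,T}

Survivors P1:{C,D} P2:{P,T}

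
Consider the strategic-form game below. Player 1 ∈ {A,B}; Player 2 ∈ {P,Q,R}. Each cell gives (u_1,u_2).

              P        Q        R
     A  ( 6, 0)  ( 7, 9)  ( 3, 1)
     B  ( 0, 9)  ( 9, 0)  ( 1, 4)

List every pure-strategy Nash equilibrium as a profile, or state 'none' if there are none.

Equilibria: none

(A,P): not NE [P2→Q gives 9>0]
(A,Q): not NE [P1→B gives 9>7]
(A,R): not NE [P2→Q gives 9>1]
(B,P): not NE [P1→A gives 6>0]
(B,Q): not NE [P2→P gives 9>0]
(B,R): not NE [P1→A gives 3>1; P2→P gives 9>4]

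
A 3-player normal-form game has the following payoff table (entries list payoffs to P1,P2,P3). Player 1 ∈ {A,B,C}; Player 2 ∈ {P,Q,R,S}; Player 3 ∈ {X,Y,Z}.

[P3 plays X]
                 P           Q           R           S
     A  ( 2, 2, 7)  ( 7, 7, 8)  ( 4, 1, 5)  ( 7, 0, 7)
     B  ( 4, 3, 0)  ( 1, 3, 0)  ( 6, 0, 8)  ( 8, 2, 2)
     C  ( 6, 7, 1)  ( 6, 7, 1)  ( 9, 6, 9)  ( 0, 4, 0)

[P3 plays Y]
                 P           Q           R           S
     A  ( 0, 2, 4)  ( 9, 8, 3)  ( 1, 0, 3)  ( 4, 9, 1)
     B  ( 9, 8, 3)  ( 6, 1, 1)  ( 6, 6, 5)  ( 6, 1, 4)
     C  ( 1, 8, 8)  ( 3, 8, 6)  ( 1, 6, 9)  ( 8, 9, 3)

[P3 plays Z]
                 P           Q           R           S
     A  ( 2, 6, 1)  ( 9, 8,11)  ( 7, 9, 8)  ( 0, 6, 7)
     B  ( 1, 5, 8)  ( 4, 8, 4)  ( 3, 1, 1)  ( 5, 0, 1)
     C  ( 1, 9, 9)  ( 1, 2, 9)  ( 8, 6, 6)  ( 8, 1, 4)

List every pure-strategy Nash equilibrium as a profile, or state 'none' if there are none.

No pure NE.

(A,P,X): not NE [P1→C gives 6>2; P2→Q gives 7>2]
(A,P,Y): not NE [P1→B gives 9>0; P2→S gives 9>2; P3→X gives 7>4]
(A,P,Z): not NE [P2→R gives 9>6; P3→X gives 7>1]
(A,Q,X): not NE [P3→Z gives 11>8]
(A,Q,Y): not NE [P2→S gives 9>8; P3→Z gives 11>3]
(A,Q,Z): not NE [P2→R gives 9>8]
(A,R,X): not NE [P1→C gives 9>4; P2→Q gives 7>1; P3→Z gives 8>5]
(A,R,Y): not NE [P1→B gives 6>1; P2→S gives 9>0; P3→Z gives 8>3]
(A,R,Z): not NE [P1→C gives 8>7]
(A,S,X): not NE [P1→B gives 8>7; P2→Q gives 7>0]
(A,S,Y): not NE [P1→C gives 8>4; P3→Z gives 7>1]
(A,S,Z): not NE [P1→C gives 8>0; P2→R gives 9>6]
(B,P,X): not NE [P1→C gives 6>4; P3→Z gives 8>0]
(B,P,Y): not NE [P3→Z gives 8>3]
(B,P,Z): not NE [P1→A gives 2>1; P2→Q gives 8>5]
(B,Q,X): not NE [P1→A gives 7>1; P3→Z gives 4>0]
(B,Q,Y): not NE [P1→A gives 9>6; P2→P gives 8>1; P3→Z gives 4>1]
(B,Q,Z): not NE [P1→A gives 9>4]
(B,R,X): not NE [P1→C gives 9>6; P2→Q gives 3>0]
(B,R,Y): not NE [P2→P gives 8>6; P3→X gives 8>5]
(B,R,Z): not NE [P1→C gives 8>3; P2→Q gives 8>1; P3→X gives 8>1]
(B,S,X): not NE [P2→Q gives 3>2; P3→Y gives 4>2]
(B,S,Y): not NE [P1→C gives 8>6; P2→P gives 8>1]
(B,S,Z): not NE [P1→C gives 8>5; P2→Q gives 8>0; P3→Y gives 4>1]
(C,P,X): not NE [P3→Z gives 9>1]
(C,P,Y): not NE [P1→B gives 9>1; P2→S gives 9>8; P3→Z gives 9>8]
(C,P,Z): not NE [P1→A gives 2>1]
(C,Q,X): not NE [P1→A gives 7>6; P3→Z gives 9>1]
(C,Q,Y): not NE [P1→A gives 9>3; P2→S gives 9>8; P3→Z gives 9>6]
(C,Q,Z): not NE [P1→A gives 9>1; P2→P gives 9>2]
(C,R,X): not NE [P2→Q gives 7>6]
(C,R,Y): not NE [P1→B gives 6>1; P2→S gives 9>6]
(C,R,Z): not NE [P2→P gives 9>6; P3→Y gives 9>6]
(C,S,X): not NE [P1→B gives 8>0; P2→Q gives 7>4; P3→Z gives 4>0]
(C,S,Y): not NE [P3→Z gives 4>3]
(C,S,Z): not NE [P2→P gives 9>1]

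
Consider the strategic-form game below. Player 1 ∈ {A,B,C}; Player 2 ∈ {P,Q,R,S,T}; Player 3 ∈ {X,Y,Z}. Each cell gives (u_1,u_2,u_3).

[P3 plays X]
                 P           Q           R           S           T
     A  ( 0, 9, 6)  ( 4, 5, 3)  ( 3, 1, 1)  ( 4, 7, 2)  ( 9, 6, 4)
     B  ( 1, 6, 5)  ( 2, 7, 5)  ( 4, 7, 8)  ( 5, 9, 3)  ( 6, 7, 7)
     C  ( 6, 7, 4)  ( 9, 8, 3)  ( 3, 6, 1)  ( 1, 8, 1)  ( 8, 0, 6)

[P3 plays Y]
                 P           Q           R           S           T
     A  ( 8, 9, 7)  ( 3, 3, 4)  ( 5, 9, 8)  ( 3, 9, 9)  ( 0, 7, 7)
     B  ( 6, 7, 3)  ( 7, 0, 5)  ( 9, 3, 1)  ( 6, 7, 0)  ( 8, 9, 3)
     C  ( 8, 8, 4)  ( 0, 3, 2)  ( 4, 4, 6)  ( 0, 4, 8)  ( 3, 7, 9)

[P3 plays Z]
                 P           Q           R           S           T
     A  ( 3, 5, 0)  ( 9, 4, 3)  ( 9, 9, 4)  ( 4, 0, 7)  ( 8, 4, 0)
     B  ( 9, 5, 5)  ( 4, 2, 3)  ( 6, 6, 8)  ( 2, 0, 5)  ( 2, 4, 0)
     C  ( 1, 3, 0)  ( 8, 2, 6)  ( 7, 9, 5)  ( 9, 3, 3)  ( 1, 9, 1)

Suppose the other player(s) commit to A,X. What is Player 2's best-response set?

u_2(P vs A,X) = 9
u_2(Q vs A,X) = 5
u_2(R vs A,X) = 1
u_2(S vs A,X) = 7
u_2(T vs A,X) = 6
max payoff 9 at {P}

P2 best: {P}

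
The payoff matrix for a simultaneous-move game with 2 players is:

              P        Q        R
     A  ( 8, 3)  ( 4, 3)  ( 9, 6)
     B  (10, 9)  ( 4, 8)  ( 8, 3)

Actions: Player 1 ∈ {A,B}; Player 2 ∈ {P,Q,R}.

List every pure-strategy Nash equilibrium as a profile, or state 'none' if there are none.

PSNE = {(A,R), (B,P)}

(A,P): not NE [P1→B gives 10>8; P2→R gives 6>3]
(A,Q): not NE [P2→R gives 6>3]
(A,R): NE
(B,P): NE
(B,Q): not NE [P2→P gives 9>8]
(B,R): not NE [P1→A gives 9>8; P2→P gives 9>3]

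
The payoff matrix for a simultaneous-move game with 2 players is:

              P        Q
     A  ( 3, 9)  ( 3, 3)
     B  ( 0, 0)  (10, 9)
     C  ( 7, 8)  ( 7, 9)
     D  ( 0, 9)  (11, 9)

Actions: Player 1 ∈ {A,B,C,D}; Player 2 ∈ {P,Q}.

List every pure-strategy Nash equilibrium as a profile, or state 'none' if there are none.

(A,P): not NE [P1→C gives 7>3]
(A,Q): not NE [P1→D gives 11>3; P2→P gives 9>3]
(B,P): not NE [P1→C gives 7>0; P2→Q gives 9>0]
(B,Q): not NE [P1→D gives 11>10]
(C,P): not NE [P2→Q gives 9>8]
(C,Q): not NE [P1→D gives 11>7]
(D,P): not NE [P1→C gives 7>0]
(D,Q): NE

NE set: (D,Q)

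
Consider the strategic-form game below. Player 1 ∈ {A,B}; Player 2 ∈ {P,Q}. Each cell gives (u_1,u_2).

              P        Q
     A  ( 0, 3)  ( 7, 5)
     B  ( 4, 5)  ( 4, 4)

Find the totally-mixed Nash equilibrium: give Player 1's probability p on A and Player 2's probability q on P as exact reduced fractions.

p=1/3, q=3/7

P1 indiff ⇒ q·0+(1-q)·7 = q·4+(1-q)·4 ⇒ q(-4) = (1-q)(-3) ⇒ q = 3/7
P2 indiff ⇒ p·3+(1-p)·5 = p·5+(1-p)·4 ⇒ p(-2) = (1-p)(-1) ⇒ p = 1/3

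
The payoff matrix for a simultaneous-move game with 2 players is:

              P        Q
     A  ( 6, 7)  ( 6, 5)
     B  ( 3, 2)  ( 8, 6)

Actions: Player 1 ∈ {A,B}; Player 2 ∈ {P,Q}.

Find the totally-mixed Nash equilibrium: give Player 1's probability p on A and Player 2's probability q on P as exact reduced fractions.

p=2/3, q=2/5

P1 indiff ⇒ q·6+(1-q)·6 = q·3+(1-q)·8 ⇒ q(3) = (1-q)(2) ⇒ q = 2/5
P2 indiff ⇒ p·7+(1-p)·2 = p·5+(1-p)·6 ⇒ p(2) = (1-p)(4) ⇒ p = 2/3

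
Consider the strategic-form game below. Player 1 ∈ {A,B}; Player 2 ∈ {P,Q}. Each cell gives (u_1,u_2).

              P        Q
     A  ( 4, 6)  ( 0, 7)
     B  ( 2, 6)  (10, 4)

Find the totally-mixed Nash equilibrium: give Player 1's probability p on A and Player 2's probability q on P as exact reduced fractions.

P1 indiff ⇒ q·4+(1-q)·0 = q·2+(1-q)·10 ⇒ q(2) = (1-q)(10) ⇒ q = 5/6
P2 indiff ⇒ p·6+(1-p)·6 = p·7+(1-p)·4 ⇒ p(-1) = (1-p)(-2) ⇒ p = 2/3

P1 mixes 2/3 on A; P2 mixes 5/6 on P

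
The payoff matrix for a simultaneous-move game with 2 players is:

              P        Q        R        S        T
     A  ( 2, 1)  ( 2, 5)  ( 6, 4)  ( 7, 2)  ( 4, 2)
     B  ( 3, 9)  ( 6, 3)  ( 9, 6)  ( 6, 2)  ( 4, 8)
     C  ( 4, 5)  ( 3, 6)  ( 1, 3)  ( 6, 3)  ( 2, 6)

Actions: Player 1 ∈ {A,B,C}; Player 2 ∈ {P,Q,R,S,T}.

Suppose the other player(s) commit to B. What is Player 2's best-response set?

u_2(P vs B) = 9
u_2(Q vs B) = 3
u_2(R vs B) = 6
u_2(S vs B) = 2
u_2(T vs B) = 8
max payoff 9 at {P}

argmax u_2 = {P}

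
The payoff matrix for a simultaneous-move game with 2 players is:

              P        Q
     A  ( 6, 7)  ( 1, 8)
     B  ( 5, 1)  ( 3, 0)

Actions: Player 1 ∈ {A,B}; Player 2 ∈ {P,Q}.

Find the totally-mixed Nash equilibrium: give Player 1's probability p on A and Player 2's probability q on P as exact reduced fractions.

P1 indiff ⇒ q·6+(1-q)·1 = q·5+(1-q)·3 ⇒ q(1) = (1-q)(2) ⇒ q = 2/3
P2 indiff ⇒ p·7+(1-p)·1 = p·8+(1-p)·0 ⇒ p(-1) = (1-p)(-1) ⇒ p = 1/2

p=1/2, q=2/3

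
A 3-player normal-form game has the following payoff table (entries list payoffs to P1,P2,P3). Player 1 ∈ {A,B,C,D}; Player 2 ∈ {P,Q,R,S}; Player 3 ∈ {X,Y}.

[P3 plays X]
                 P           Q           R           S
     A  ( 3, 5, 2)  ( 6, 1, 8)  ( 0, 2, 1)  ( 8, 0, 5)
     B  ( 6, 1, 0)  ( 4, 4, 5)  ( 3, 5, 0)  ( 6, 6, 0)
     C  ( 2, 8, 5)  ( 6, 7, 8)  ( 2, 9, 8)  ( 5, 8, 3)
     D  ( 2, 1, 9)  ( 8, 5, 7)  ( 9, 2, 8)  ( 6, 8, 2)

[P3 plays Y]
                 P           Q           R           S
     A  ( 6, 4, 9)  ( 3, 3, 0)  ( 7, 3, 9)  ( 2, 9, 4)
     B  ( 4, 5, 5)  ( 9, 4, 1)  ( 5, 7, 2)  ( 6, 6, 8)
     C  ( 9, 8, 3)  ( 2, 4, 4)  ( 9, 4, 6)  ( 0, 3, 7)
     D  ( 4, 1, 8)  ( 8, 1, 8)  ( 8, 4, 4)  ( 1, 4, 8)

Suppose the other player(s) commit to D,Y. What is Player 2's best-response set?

argmax u_2 = {R,S}

u_2(P vs D,Y) = 1
u_2(Q vs D,Y) = 1
u_2(R vs D,Y) = 4
u_2(S vs D,Y) = 4
max payoff 4 at {R,S}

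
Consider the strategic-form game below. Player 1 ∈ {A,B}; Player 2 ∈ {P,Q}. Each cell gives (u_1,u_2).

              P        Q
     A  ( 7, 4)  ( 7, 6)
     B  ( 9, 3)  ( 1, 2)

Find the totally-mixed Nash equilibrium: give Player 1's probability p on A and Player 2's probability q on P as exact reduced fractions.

P1 indiff ⇒ q·7+(1-q)·7 = q·9+(1-q)·1 ⇒ q(-2) = (1-q)(-6) ⇒ q = 3/4
P2 indiff ⇒ p·4+(1-p)·3 = p·6+(1-p)·2 ⇒ p(-2) = (1-p)(-1) ⇒ p = 1/3

p=1/3, q=3/4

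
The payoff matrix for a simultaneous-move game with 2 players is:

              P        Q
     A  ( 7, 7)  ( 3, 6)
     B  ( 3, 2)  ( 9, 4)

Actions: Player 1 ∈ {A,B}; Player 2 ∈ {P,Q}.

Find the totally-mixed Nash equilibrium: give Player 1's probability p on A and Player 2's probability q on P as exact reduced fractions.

P1 indiff ⇒ q·7+(1-q)·3 = q·3+(1-q)·9 ⇒ q(4) = (1-q)(6) ⇒ q = 3/5
P2 indiff ⇒ p·7+(1-p)·2 = p·6+(1-p)·4 ⇒ p(1) = (1-p)(2) ⇒ p = 2/3

P1 mixes 2/3 on A; P2 mixes 3/5 on P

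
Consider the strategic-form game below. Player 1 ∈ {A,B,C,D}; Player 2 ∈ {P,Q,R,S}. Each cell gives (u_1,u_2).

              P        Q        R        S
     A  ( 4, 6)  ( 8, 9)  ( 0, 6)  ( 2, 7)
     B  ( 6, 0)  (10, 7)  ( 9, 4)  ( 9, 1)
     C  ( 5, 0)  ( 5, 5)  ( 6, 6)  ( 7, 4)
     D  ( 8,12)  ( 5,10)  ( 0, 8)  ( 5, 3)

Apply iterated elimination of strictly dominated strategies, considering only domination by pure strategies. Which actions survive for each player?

P1 drop A (B beats it: P:6>4 Q:10>8 R:9>0 S:9>2)
P1 drop C (B beats it: P:6>5 Q:10>5 R:9>6 S:9>7)
P2 drop R (Q beats it: B:7>4 D:10>8)
P2 drop S (Q beats it: B:7>1 D:10>3)
P1→{B,D} P2→{P,Q}

Remaining: P1:{B,D} P2:{P,Q}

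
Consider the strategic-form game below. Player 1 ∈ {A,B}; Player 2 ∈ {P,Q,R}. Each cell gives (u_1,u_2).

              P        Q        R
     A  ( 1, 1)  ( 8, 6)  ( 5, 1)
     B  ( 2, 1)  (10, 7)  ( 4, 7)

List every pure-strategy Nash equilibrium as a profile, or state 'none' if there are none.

NE set: (B,Q)

(A,P): not NE [P1→B gives 2>1; P2→Q gives 6>1]
(A,Q): not NE [P1→B gives 10>8]
(A,R): not NE [P2→Q gives 6>1]
(B,P): not NE [P2→R gives 7>1]
(B,Q): NE
(B,R): not NE [P1→A gives 5>4]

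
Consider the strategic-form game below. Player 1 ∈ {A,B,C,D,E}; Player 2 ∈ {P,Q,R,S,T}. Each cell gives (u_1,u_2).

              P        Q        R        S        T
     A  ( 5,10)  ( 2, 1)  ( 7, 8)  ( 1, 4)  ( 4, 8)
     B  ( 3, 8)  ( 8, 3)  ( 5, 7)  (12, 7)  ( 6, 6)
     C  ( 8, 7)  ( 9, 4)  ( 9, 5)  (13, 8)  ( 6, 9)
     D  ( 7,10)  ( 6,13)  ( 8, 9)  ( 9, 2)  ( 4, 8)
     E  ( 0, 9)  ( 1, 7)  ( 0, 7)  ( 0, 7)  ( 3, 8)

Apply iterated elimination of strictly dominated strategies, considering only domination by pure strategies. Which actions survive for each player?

P1 drop A (C beats it: P:8>5 Q:9>2 R:9>7 S:13>1 T:6>4)
P1 drop D (C beats it: P:8>7 Q:9>6 R:9>8 S:13>9 T:6>4)
P1 drop E (B beats it: P:3>0 Q:8>1 R:5>0 S:12>0 T:6>3)
P2 drop Q (P beats it: B:8>3 C:7>4)
P2 drop R (P beats it: B:8>7 C:7>5)
P1→{B,C} P2→{P,S,T}

Remaining: P1:{B,C} P2:{P,S,T}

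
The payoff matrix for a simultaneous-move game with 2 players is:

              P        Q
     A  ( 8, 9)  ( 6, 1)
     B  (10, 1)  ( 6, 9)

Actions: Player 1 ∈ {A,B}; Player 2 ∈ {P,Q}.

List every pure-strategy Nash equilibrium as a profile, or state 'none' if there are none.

(A,P): not NE [P1→B gives 10>8]
(A,Q): not NE [P2→P gives 9>1]
(B,P): not NE [P2→Q gives 9>1]
(B,Q): NE

Nash profiles: (B,Q)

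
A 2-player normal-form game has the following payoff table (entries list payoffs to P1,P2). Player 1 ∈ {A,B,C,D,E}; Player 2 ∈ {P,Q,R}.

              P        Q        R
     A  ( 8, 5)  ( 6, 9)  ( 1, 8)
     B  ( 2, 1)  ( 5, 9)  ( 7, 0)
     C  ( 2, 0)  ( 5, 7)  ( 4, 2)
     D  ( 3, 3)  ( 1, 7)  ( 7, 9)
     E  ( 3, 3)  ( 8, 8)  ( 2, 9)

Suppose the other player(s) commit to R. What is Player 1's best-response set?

u_1(A vs R) = 1
u_1(B vs R) = 7
u_1(C vs R) = 4
u_1(D vs R) = 7
u_1(E vs R) = 2
max payoff 7 at {B,D}

argmax u_1 = {B,D}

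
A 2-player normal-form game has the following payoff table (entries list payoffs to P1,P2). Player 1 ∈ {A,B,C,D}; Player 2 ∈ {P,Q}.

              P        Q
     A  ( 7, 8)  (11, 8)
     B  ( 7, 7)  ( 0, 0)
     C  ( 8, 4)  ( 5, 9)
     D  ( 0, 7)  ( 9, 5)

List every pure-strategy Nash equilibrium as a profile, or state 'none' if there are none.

(A,P): not NE [P1→C gives 8>7]
(A,Q): NE
(B,P): not NE [P1→C gives 8>7]
(B,Q): not NE [P1→A gives 11>0; P2→P gives 7>0]
(C,P): not NE [P2→Q gives 9>4]
(C,Q): not NE [P1→A gives 11>5]
(D,P): not NE [P1→C gives 8>0]
(D,Q): not NE [P1→A gives 11>9; P2→P gives 7>5]

Nash profiles: (A,Q)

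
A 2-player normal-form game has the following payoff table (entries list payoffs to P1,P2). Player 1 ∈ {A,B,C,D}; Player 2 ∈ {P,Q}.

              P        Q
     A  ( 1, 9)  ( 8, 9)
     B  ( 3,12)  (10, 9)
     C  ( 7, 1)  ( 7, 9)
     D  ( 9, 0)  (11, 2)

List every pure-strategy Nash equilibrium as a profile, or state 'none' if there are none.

PSNE = {(D,Q)}

(A,P): not NE [P1→D gives 9>1]
(A,Q): not NE [P1→D gives 11>8]
(B,P): not NE [P1→D gives 9>3]
(B,Q): not NE [P1→D gives 11>10; P2→P gives 12>9]
(C,P): not NE [P1→D gives 9>7; P2→Q gives 9>1]
(C,Q): not NE [P1→D gives 11>7]
(D,P): not NE [P2→Q gives 2>0]
(D,Q): NE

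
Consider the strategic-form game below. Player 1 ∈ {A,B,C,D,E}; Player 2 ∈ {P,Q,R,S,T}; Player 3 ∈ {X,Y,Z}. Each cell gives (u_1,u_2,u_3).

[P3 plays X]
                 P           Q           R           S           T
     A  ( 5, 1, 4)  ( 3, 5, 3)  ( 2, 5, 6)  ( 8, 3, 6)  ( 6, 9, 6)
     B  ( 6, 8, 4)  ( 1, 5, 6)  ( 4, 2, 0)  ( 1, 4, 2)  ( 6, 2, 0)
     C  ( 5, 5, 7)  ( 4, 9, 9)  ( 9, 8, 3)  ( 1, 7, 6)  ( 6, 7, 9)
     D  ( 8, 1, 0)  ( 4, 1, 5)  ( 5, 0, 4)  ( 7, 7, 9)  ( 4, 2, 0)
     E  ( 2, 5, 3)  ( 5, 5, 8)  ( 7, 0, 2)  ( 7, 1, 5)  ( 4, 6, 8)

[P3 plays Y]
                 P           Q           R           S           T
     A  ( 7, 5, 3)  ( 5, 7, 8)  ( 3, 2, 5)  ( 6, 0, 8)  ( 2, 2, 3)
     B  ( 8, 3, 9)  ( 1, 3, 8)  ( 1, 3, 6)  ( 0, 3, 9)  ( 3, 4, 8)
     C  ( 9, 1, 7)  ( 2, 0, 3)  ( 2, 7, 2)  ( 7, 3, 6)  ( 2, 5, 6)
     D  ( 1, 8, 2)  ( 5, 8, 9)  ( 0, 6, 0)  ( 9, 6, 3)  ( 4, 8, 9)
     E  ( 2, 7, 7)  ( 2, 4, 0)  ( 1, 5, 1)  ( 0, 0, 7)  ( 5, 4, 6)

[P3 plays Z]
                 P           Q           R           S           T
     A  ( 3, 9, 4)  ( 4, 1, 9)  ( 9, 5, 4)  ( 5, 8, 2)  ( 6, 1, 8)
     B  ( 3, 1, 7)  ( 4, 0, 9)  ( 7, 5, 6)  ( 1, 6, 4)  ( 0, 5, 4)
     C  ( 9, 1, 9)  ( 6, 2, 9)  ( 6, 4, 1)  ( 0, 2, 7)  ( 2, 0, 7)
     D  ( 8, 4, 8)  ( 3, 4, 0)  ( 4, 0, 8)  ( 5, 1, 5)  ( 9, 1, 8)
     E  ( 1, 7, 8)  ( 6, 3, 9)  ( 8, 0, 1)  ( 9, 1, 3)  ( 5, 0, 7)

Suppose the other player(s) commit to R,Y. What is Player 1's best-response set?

u_1(A vs R,Y) = 3
u_1(B vs R,Y) = 1
u_1(C vs R,Y) = 2
u_1(D vs R,Y) = 0
u_1(E vs R,Y) = 1
max payoff 3 at {A}

P1 best: {A}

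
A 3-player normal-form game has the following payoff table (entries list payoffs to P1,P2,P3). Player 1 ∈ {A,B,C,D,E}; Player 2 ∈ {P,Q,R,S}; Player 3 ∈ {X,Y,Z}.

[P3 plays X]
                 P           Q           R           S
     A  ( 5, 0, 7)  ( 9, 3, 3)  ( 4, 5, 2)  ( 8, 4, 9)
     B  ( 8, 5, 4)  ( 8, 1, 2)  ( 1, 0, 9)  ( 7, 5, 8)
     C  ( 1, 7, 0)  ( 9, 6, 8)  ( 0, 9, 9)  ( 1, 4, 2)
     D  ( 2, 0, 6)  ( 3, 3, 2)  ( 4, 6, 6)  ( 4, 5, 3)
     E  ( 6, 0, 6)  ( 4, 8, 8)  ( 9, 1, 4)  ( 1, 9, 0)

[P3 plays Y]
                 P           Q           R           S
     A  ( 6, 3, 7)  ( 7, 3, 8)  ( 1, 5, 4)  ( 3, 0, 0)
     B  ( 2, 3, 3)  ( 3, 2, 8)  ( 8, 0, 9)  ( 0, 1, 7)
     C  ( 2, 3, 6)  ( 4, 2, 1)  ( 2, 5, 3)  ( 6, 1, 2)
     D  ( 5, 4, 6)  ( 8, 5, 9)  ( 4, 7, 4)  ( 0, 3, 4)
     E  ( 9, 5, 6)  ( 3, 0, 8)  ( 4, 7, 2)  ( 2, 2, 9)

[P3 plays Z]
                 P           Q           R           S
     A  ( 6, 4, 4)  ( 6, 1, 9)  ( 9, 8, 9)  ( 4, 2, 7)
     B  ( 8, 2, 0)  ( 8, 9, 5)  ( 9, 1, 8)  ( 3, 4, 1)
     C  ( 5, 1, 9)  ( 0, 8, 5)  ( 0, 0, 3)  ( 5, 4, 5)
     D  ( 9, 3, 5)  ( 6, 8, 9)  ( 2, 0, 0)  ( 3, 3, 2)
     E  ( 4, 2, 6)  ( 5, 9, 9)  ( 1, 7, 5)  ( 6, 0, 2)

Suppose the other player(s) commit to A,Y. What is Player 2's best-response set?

u_2(P vs A,Y) = 3
u_2(Q vs A,Y) = 3
u_2(R vs A,Y) = 5
u_2(S vs A,Y) = 0
max payoff 5 at {R}

argmax u_2 = {R}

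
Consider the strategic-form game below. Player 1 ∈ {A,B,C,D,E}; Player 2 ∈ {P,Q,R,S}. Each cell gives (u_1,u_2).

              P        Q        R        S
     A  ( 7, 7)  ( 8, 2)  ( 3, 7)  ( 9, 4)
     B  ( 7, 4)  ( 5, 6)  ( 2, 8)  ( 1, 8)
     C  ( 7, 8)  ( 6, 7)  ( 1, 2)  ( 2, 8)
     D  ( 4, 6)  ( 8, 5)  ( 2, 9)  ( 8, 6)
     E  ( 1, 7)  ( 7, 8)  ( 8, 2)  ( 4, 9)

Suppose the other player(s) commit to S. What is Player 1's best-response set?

u_1(A vs S) = 9
u_1(B vs S) = 1
u_1(C vs S) = 2
u_1(D vs S) = 8
u_1(E vs S) = 4
max payoff 9 at {A}

P1 best: {A}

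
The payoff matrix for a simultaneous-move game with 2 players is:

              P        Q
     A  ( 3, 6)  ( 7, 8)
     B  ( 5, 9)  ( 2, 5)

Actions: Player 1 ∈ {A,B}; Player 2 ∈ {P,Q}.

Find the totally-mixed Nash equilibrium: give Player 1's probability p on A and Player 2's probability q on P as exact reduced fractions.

P1 indiff ⇒ q·3+(1-q)·7 = q·5+(1-q)·2 ⇒ q(-2) = (1-q)(-5) ⇒ q = 5/7
P2 indiff ⇒ p·6+(1-p)·9 = p·8+(1-p)·5 ⇒ p(-2) = (1-p)(-4) ⇒ p = 2/3

P1 mixes 2/3 on A; P2 mixes 5/7 on P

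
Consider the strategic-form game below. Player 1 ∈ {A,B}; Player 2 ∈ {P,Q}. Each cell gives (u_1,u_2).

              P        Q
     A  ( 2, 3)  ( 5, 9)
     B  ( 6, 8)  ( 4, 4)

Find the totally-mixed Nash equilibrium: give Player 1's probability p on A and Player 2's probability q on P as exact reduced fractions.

p=2/5, q=1/5

P1 indiff ⇒ q·2+(1-q)·5 = q·6+(1-q)·4 ⇒ q(-4) = (1-q)(-1) ⇒ q = 1/5
P2 indiff ⇒ p·3+(1-p)·8 = p·9+(1-p)·4 ⇒ p(-6) = (1-p)(-4) ⇒ p = 2/5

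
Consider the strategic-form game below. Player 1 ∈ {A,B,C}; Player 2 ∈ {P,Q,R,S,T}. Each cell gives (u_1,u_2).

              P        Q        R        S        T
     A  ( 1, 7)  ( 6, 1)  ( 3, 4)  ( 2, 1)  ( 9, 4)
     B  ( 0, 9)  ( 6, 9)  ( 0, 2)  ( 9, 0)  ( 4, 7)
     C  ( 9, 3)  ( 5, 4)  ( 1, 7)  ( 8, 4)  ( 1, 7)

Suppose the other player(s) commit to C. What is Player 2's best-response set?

argmax u_2 = {R,T}

u_2(P vs C) = 3
u_2(Q vs C) = 4
u_2(R vs C) = 7
u_2(S vs C) = 4
u_2(T vs C) = 7
max payoff 7 at {R,T}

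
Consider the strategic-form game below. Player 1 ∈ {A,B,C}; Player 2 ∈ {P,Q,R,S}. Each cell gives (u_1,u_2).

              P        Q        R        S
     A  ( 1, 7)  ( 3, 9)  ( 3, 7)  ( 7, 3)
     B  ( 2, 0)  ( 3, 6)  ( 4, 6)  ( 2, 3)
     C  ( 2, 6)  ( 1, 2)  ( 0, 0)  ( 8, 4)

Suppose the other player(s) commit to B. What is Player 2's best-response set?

u_2(P vs B) = 0
u_2(Q vs B) = 6
u_2(R vs B) = 6
u_2(S vs B) = 3
max payoff 6 at {Q,R}

P2 best: {Q,R}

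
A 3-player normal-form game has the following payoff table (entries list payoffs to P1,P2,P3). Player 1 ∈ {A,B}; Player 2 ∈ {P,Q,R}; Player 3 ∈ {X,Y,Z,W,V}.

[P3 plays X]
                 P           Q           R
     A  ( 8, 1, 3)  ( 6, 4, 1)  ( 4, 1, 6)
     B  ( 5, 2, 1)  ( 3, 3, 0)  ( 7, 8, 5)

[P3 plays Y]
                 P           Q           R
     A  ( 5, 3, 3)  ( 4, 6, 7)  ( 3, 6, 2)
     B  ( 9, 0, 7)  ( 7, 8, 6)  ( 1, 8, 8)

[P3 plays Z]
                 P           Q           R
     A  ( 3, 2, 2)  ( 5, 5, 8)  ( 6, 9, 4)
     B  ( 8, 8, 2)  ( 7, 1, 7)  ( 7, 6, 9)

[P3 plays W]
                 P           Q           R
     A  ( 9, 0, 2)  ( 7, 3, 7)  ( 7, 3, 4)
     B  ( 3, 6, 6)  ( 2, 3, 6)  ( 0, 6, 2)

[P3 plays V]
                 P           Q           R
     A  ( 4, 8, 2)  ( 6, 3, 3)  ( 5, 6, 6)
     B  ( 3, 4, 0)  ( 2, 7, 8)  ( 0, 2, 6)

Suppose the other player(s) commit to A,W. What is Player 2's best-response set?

argmax u_2 = {Q,R}

u_2(P vs A,W) = 0
u_2(Q vs A,W) = 3
u_2(R vs A,W) = 3
max payoff 3 at {Q,R}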